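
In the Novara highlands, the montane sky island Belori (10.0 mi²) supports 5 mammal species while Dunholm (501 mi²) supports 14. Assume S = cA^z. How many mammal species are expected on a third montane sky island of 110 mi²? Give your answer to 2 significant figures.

z = ln(14/5) / ln(501/10) = 1.0296 / 3.9140 = 0.2631
c = 5 / 10^0.2631 = 5 / 1.833 = 2.728
S₃ = 2.728 × 110^0.2631 = 2.728 × 3.444 ≈ 9.395

9.4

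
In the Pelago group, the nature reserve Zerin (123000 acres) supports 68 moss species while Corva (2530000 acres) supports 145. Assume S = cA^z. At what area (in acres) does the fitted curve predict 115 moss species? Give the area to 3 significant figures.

1000000 acres

z = ln(145/68) / ln(2530000/123000) = 0.7572 / 3.0238 = 0.2504
c = 68 / 123000^0.2504 = 68 / 18.82 = 3.613
A = (115/3.613)^(1/0.2504) ⇒ ln A = ln(31.83)/0.2504 = 13.8181
A = e^13.8181 ≈ 1002582 acres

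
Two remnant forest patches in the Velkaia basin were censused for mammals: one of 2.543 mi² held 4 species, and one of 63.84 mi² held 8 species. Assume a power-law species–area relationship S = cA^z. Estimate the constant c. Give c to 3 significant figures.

3.27

z = ln(S₂/S₁) / ln(A₂/A₁) = ln(8/4) / ln(63.84/2.543) = 0.6931 / 3.2230 = 0.2151
c = S₁ / A₁^z = 4 / 2.543^0.2151 = 4 / 1.222 = 3.273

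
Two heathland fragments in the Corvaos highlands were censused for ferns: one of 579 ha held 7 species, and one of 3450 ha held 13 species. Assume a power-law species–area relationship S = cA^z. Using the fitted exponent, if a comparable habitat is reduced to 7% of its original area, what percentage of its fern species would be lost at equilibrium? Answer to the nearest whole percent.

60%

z = ln(13/7) / ln(3450/579) = 0.6190 / 1.7848 = 0.3468
S_new/S_old = (A_new/A_old)^z = 0.07^0.3468 = exp(0.3468 × -2.6593) = 0.3976
Fraction lost = 1 − 0.3976 = 0.6024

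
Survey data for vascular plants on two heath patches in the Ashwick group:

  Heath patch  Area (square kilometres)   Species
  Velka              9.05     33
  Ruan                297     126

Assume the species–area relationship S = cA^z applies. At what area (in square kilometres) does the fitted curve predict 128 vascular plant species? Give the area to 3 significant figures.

z = ln(126/33) / ln(297/9.05) = 1.3398 / 3.4910 = 0.3838
c = 33 / 9.05^0.3838 = 33 / 2.329 = 14.17
A = (128/14.17)^(1/0.3838) ⇒ ln A = ln(9.033)/0.3838 = 5.7348
A = e^5.7348 ≈ 309.4 square kilometres

309 square kilometres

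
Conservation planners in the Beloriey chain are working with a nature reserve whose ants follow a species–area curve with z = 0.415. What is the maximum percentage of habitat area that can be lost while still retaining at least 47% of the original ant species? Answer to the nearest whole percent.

Need (A_new/A_old)^0.415 = 0.47, so A_new/A_old = 0.47^(1/0.415) = 0.47^2.41
ln(A_new/A_old) = ln 0.47 / 0.415 = -0.7550 / 0.415 = -1.8193
A_new/A_old = e^-1.8193 ≈ 0.1621
Fraction that can be lost = 1 − 0.1621 = 0.8379

84%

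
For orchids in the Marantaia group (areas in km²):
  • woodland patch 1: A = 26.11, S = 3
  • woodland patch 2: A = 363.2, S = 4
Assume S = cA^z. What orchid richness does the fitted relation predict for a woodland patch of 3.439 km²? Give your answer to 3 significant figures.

z = ln(4/3) / ln(363.2/26.11) = 0.2877 / 2.6326 = 0.1093
c = 3 / 26.11^0.1093 = 3 / 1.428 = 2.1
S₃ = 2.1 × 3.439^0.1093 = 2.1 × 1.145 ≈ 2.404

2.40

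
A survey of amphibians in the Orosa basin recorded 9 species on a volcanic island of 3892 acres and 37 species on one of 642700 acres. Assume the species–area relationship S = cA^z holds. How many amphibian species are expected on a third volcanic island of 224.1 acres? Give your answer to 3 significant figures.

4.08

z = ln(37/9) / ln(642700/3892) = 1.4137 / 5.1068 = 0.2768
c = 9 / 3892^0.2768 = 9 / 9.86 = 0.9128
S₃ = 0.9128 × 224.1^0.2768 = 0.9128 × 4.474 ≈ 4.084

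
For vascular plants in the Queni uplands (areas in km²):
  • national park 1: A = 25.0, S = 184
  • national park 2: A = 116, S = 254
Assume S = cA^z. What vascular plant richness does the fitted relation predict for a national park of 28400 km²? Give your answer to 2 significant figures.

810

z = ln(254/184) / ln(116/25) = 0.3224 / 1.5347 = 0.2101
c = 184 / 25^0.2101 = 184 / 1.966 = 93.57
S₃ = 93.57 × 28400^0.2101 = 93.57 × 8.62 ≈ 806.6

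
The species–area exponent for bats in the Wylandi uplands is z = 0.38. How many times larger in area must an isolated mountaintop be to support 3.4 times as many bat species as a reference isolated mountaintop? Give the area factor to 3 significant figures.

(A₂/A₁)^0.38 = 3.4, so A₂/A₁ = 3.4^(1/0.38) = 3.4^2.632
ln(A₂/A₁) = ln 3.4 / 0.38 = 1.2238 / 0.38 = 3.2205
A₂/A₁ = e^3.2205 ≈ 25.04

25.0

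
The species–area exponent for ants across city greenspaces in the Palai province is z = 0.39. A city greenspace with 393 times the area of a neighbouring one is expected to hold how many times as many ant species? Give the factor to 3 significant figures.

10.3

S₂/S₁ = (A₂/A₁)^z = 393^0.39
ln(S₂/S₁) = 0.39 × ln 393 = 0.39 × 5.9738 = 2.3298
S₂/S₁ = e^2.3298 ≈ 10.28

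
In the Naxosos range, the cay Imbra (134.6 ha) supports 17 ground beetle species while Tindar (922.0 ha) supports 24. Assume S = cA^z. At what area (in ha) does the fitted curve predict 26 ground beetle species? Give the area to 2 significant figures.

1400 ha

z = ln(24/17) / ln(922/134.6) = 0.3448 / 1.9242 = 0.1792
c = 17 / 134.6^0.1792 = 17 / 2.407 = 7.062
A = (26/7.062)^(1/0.1792) ⇒ ln A = ln(3.682)/0.1792 = 7.2732
A = e^7.2732 ≈ 1441 ha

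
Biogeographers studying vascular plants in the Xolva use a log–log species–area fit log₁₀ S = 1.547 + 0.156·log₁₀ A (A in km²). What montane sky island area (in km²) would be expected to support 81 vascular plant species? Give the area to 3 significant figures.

81 = 35.24 × A^0.156  ⇒  A^0.156 = 81/35.24 = 2.299
ln A = ln(2.299) / 0.156 = 0.8324 / 0.156 = 5.3356
A = e^5.3356 ≈ 207.6 km²

208 km²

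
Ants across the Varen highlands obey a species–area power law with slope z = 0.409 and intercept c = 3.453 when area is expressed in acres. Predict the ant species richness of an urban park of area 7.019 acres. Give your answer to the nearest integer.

8

S = 3.453 × 7.019^0.409
ln S = ln 3.453 + 0.409 × ln 7.019 = 1.2392 + 0.409 × 1.9486 = 2.0362
S = e^2.0362 ≈ 7.662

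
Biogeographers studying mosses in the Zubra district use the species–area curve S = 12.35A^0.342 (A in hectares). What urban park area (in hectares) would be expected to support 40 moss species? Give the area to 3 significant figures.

31.1 hectares

40 = 12.35 × A^0.342  ⇒  A^0.342 = 40/12.35 = 3.239
ln A = ln(3.239) / 0.342 = 1.1752 / 0.342 = 3.4363
A = e^3.4363 ≈ 31.07 hectares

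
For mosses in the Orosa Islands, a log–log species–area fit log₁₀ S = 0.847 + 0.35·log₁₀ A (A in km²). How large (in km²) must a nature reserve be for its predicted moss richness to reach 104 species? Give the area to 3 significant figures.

2200 km²

104 = 7.031 × A^0.35  ⇒  A^0.35 = 104/7.031 = 14.79
ln A = ln(14.79) / 0.35 = 2.6941 / 0.35 = 7.6974
A = e^7.6974 ≈ 2203 km²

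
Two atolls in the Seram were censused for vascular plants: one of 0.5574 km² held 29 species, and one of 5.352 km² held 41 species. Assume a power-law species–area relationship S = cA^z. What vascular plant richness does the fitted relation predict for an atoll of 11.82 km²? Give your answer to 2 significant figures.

46

z = ln(41/29) / ln(5.352/0.5574) = 0.3463 / 2.2619 = 0.1531
c = 29 / 0.5574^0.1531 = 29 / 0.9144 = 31.71
S₃ = 31.71 × 11.82^0.1531 = 31.71 × 1.46 ≈ 46.29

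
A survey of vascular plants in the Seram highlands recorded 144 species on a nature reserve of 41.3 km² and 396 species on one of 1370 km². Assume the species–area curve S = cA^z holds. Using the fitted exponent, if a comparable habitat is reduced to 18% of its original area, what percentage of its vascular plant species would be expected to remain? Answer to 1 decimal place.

60.9%

z = ln(396/144) / ln(1370/41.3) = 1.0116 / 3.5017 = 0.2889
S_new/S_old = (A_new/A_old)^z = 0.18^0.2889 = exp(0.2889 × -1.7148) = 0.6093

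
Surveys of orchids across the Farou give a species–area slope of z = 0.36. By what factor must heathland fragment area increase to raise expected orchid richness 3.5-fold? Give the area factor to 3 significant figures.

32.5

(A₂/A₁)^0.36 = 3.5, so A₂/A₁ = 3.5^(1/0.36) = 3.5^2.778
ln(A₂/A₁) = ln 3.5 / 0.36 = 1.2528 / 0.36 = 3.4799
A₂/A₁ = e^3.4799 ≈ 32.46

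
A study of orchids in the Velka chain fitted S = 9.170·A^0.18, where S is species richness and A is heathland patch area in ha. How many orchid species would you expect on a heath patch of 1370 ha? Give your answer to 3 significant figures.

33.6

S = 9.17 × 1370^0.18 = 9.17 × 3.67 ≈ 33.65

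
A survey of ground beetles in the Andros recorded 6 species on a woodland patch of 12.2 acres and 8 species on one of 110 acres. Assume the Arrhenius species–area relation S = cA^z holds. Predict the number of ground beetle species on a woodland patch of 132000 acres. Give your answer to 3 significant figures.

z = ln(8/6) / ln(110/12.2) = 0.2877 / 2.1990 = 0.1308
c = 6 / 12.2^0.1308 = 6 / 1.387 = 4.325
S₃ = 4.325 × 132000^0.1308 = 4.325 × 4.676 ≈ 20.23

20.2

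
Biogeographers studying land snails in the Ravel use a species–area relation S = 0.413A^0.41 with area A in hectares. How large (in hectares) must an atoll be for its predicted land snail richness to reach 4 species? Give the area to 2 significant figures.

250 hectares

4 = 0.413 × A^0.41  ⇒  A^0.41 = 4/0.413 = 9.685
ln A = ln(9.685) / 0.41 = 2.2706 / 0.41 = 5.5381
A = e^5.5381 ≈ 254.2 hectares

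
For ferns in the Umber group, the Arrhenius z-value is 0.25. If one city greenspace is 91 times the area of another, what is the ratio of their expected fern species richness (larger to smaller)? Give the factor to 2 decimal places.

3.09

S₂/S₁ = (A₂/A₁)^z = 91^0.25
ln(S₂/S₁) = 0.25 × ln 91 = 0.25 × 4.5109 = 1.1277
S₂/S₁ = e^1.1277 ≈ 3.089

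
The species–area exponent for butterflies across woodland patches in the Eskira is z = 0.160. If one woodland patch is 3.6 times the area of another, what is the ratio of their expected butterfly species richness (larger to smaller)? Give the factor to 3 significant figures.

S₂/S₁ = (A₂/A₁)^z = 3.6^0.16
ln(S₂/S₁) = 0.16 × ln 3.6 = 0.16 × 1.2809 = 0.2049
S₂/S₁ = e^0.2049 ≈ 1.227

1.23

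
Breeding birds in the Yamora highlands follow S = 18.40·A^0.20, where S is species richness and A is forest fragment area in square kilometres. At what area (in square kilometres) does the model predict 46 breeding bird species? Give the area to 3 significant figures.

46 = 18.4 × A^0.2  ⇒  A^0.2 = 46/18.4 = 2.5
ln A = ln(2.5) / 0.2 = 0.9163 / 0.2 = 4.5815
A = e^4.5815 ≈ 97.66 square kilometres

97.7 square kilometres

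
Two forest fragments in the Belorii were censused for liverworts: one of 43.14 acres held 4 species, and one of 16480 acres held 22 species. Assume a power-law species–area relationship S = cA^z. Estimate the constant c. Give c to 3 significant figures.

1.36

z = ln(S₂/S₁) / ln(A₂/A₁) = ln(22/4) / ln(16480/43.14) = 1.7047 / 5.9455 = 0.2867
c = S₁ / A₁^z = 4 / 43.14^0.2867 = 4 / 2.943 = 1.359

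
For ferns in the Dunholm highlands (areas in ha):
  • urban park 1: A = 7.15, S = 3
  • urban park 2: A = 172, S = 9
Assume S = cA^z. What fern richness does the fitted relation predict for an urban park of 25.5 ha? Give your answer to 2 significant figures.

z = ln(9/3) / ln(172/7.15) = 1.0986 / 3.1804 = 0.3454
c = 3 / 7.15^0.3454 = 3 / 1.973 = 1.521
S₃ = 1.521 × 25.5^0.3454 = 1.521 × 3.061 ≈ 4.655

4.7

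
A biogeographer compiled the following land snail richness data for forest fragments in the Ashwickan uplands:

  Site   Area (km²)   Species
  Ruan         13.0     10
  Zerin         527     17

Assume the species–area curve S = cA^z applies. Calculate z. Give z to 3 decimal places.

0.143

Taking logs: ln S = ln c + z ln A, so z = (ln S₂ − ln S₁)/(ln A₂ − ln A₁).
z = ln(17/10) / ln(527/13) = ln(1.7) / ln(40.54) = 0.5306 / 3.7023 = 0.1433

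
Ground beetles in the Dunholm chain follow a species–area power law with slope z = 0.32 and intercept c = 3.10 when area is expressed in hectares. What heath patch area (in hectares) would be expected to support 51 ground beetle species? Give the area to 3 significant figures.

51 = 3.1 × A^0.32  ⇒  A^0.32 = 51/3.1 = 16.45
ln A = ln(16.45) / 0.32 = 2.8004 / 0.32 = 8.7513
A = e^8.7513 ≈ 6319 hectares

6320 hectares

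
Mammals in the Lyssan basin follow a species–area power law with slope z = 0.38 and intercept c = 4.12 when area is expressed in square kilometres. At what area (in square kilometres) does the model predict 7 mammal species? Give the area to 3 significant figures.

7 = 4.12 × A^0.38  ⇒  A^0.38 = 7/4.12 = 1.699
ln A = ln(1.699) / 0.38 = 0.5301 / 0.38 = 1.3949
A = e^1.3949 ≈ 4.035 square kilometres

4.03 square kilometres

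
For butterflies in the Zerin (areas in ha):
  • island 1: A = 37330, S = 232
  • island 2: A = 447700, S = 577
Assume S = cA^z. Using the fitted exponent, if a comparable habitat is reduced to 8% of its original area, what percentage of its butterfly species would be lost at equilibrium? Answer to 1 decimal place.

z = ln(577/232) / ln(447700/37330) = 0.9111 / 2.4843 = 0.3667
S_new/S_old = (A_new/A_old)^z = 0.08^0.3667 = exp(0.3667 × -2.5257) = 0.396
Fraction lost = 1 − 0.396 = 0.604

60.4%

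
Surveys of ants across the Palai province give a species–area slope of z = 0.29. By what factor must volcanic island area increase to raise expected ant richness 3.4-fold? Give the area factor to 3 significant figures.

(A₂/A₁)^0.29 = 3.4, so A₂/A₁ = 3.4^(1/0.29) = 3.4^3.448
ln(A₂/A₁) = ln 3.4 / 0.29 = 1.2238 / 0.29 = 4.2199
A₂/A₁ = e^4.2199 ≈ 68.03

68.0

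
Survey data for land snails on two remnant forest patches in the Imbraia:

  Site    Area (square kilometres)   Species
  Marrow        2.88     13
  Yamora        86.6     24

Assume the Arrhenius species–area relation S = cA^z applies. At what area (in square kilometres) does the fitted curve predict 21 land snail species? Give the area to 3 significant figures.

41.3 square kilometres

z = ln(24/13) / ln(86.6/2.88) = 0.6131 / 3.4035 = 0.1801
c = 13 / 2.88^0.1801 = 13 / 1.21 = 10.74
A = (21/10.74)^(1/0.1801) ⇒ ln A = ln(1.954)/0.1801 = 3.7200
A = e^3.7200 ≈ 41.27 square kilometres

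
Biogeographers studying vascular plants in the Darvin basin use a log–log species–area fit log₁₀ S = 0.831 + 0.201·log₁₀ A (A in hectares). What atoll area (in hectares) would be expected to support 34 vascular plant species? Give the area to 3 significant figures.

3050 hectares

34 = 6.776 × A^0.201  ⇒  A^0.201 = 34/6.776 = 5.017
ln A = ln(5.017) / 0.201 = 1.6129 / 0.201 = 8.0244
A = e^8.0244 ≈ 3055 hectares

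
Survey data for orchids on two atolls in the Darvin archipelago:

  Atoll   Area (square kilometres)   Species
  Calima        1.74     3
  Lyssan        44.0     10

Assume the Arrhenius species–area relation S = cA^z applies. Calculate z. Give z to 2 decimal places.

0.37

Taking logs: ln S = ln c + z ln A, so z = (ln S₂ − ln S₁)/(ln A₂ − ln A₁).
z = ln(10/3) / ln(44/1.74) = ln(3.333) / ln(25.29) = 1.2040 / 3.2303 = 0.3727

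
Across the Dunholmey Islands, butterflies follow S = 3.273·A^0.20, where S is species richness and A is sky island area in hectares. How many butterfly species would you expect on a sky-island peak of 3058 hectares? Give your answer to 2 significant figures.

S = 3.273 × 3058^0.2
ln S = ln 3.273 + 0.2 × ln 3058 = 1.1857 + 0.2 × 8.0255 = 2.7908
S = e^2.7908 ≈ 16.29

16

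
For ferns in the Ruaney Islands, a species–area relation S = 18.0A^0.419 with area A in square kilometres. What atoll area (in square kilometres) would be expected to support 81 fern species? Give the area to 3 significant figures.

36.2 square kilometres

81 = 18 × A^0.419  ⇒  A^0.419 = 81/18 = 4.5
ln A = ln(4.5) / 0.419 = 1.5041 / 0.419 = 3.5897
A = e^3.5897 ≈ 36.22 square kilometres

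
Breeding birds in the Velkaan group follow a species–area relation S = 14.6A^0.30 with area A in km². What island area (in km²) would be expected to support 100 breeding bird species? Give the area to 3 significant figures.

610 km²

100 = 14.6 × A^0.3  ⇒  A^0.3 = 100/14.6 = 6.849
ln A = ln(6.849) / 0.3 = 1.9241 / 0.3 = 6.4138
A = e^6.4138 ≈ 610.2 km²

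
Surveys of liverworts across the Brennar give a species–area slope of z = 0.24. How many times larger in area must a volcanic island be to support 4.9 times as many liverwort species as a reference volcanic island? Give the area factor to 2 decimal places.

751.31

(A₂/A₁)^0.24 = 4.9, so A₂/A₁ = 4.9^(1/0.24) = 4.9^4.167
ln(A₂/A₁) = ln 4.9 / 0.24 = 1.5892 / 0.24 = 6.6218
A₂/A₁ = e^6.6218 ≈ 751.3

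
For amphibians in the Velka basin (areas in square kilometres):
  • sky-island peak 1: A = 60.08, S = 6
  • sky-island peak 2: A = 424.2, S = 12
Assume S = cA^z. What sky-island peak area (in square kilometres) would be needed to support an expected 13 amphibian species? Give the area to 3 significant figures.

z = ln(12/6) / ln(424.2/60.08) = 0.6931 / 1.9545 = 0.3546
c = 6 / 60.08^0.3546 = 6 / 4.274 = 1.404
A = (13/1.404)^(1/0.3546) ⇒ ln A = ln(9.26)/0.3546 = 6.2759
A = e^6.2759 ≈ 531.6 square kilometres

532 square kilometres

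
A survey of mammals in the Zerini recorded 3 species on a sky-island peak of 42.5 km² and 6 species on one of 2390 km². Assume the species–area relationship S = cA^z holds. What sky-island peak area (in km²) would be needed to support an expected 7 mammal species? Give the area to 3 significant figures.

z = ln(6/3) / ln(2390/42.5) = 0.6931 / 4.0295 = 0.1720
c = 3 / 42.5^0.1720 = 3 / 1.906 = 1.574
A = (7/1.574)^(1/0.1720) ⇒ ln A = ln(4.447)/0.1720 = 8.6752
A = e^8.6752 ≈ 5856 km²

5860 km²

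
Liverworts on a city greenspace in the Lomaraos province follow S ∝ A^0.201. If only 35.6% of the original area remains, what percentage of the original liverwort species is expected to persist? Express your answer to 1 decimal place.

81.3%

S_new/S_old = (A_new/A_old)^z = 0.356^0.201
= exp(0.201 × ln 0.356) = exp(0.201 × -1.0328) = exp(-0.2076) ≈ 0.8125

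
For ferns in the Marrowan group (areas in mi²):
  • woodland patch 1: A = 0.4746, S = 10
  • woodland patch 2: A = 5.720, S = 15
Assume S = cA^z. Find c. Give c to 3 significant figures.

z = ln(S₂/S₁) / ln(A₂/A₁) = ln(15/10) / ln(5.72/0.4746) = 0.4055 / 2.4893 = 0.1629
c = S₁ / A₁^z = 10 / 0.4746^0.1629 = 10 / 0.8857 = 11.29

11.3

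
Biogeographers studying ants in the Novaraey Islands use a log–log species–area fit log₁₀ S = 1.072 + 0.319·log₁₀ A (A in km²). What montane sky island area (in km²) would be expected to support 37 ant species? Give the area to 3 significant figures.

37 = 11.8 × A^0.319  ⇒  A^0.319 = 37/11.8 = 3.135
ln A = ln(3.135) / 0.319 = 1.1425 / 0.319 = 3.5817
A = e^3.5817 ≈ 35.93 km²

35.9 km²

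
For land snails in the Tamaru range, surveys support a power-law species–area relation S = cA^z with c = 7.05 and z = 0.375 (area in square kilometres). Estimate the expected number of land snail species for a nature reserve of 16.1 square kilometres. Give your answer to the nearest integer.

S = 7.05 × 16.1^0.375
ln S = ln 7.05 + 0.375 × ln 16.1 = 1.9530 + 0.375 × 2.7788 = 2.9951
S = e^2.9951 ≈ 19.99

20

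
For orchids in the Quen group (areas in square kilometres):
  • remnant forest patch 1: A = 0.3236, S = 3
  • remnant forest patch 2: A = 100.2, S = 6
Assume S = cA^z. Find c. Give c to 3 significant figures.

z = ln(S₂/S₁) / ln(A₂/A₁) = ln(6/3) / ln(100.2/0.3236) = 0.6931 / 5.7354 = 0.1209
c = S₁ / A₁^z = 3 / 0.3236^0.1209 = 3 / 0.8725 = 3.438

3.44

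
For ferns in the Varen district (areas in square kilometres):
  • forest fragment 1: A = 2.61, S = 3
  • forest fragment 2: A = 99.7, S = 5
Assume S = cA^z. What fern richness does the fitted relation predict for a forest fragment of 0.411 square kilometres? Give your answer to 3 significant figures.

2.31

z = ln(5/3) / ln(99.7/2.61) = 0.5108 / 3.6428 = 0.1402
c = 3 / 2.61^0.1402 = 3 / 1.144 = 2.622
S₃ = 2.622 × 0.411^0.1402 = 2.622 × 0.8828 ≈ 2.315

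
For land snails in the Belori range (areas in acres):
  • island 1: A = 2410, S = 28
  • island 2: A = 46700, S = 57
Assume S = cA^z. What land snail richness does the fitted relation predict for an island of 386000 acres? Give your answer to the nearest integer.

95

z = ln(57/28) / ln(46700/2410) = 0.7108 / 2.9641 = 0.2398
c = 28 / 2410^0.2398 = 28 / 6.472 = 4.326
S₃ = 4.326 × 386000^0.2398 = 4.326 × 21.87 ≈ 94.59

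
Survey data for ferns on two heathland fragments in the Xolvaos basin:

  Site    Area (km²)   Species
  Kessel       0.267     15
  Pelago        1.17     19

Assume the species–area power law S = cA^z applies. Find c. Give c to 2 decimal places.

z = ln(S₂/S₁) / ln(A₂/A₁) = ln(19/15) / ln(1.17/0.267) = 0.2364 / 1.4775 = 0.1600
c = S₁ / A₁^z = 15 / 0.267^0.1600 = 15 / 0.8096 = 18.53

18.53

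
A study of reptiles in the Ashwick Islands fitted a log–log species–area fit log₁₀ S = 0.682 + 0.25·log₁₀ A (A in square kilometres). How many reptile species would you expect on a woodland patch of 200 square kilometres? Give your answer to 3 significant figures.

18.1

S = 4.808 × 200^0.25
ln S = ln 4.808 + 0.25 × ln 200 = 1.5704 + 0.25 × 5.2983 = 2.8949
S = e^2.8949 ≈ 18.08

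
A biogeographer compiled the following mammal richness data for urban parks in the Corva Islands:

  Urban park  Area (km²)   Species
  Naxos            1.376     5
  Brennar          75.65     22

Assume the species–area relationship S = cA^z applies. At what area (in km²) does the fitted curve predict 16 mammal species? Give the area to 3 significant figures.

32.0 km²

z = ln(22/5) / ln(75.65/1.376) = 1.4816 / 4.0069 = 0.3698
c = 5 / 1.376^0.3698 = 5 / 1.125 = 4.443
A = (16/4.443)^(1/0.3698) ⇒ ln A = ln(3.601)/0.3698 = 3.4649
A = e^3.4649 ≈ 31.97 km²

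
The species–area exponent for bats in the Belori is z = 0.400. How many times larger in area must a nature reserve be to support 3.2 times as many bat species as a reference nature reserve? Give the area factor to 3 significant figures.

18.3

(A₂/A₁)^0.4 = 3.2, so A₂/A₁ = 3.2^(1/0.4) = 3.2^2.5
ln(A₂/A₁) = ln 3.2 / 0.4 = 1.1632 / 0.4 = 2.9079
A₂/A₁ = e^2.9079 ≈ 18.32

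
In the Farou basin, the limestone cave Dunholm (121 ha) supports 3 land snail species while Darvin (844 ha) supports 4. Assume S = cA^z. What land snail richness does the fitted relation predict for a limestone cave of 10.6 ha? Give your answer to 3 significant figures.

2.09

z = ln(4/3) / ln(844/121) = 0.2877 / 1.9424 = 0.1481
c = 3 / 121^0.1481 = 3 / 2.035 = 1.474
S₃ = 1.474 × 10.6^0.1481 = 1.474 × 1.419 ≈ 2.092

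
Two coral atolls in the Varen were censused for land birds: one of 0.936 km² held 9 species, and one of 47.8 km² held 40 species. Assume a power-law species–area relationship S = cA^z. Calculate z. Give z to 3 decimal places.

0.379

Taking logs: ln S = ln c + z ln A, so z = (ln S₂ − ln S₁)/(ln A₂ − ln A₁).
z = ln(40/9) / ln(47.8/0.936) = ln(4.444) / ln(51.07) = 1.4917 / 3.9332 = 0.3793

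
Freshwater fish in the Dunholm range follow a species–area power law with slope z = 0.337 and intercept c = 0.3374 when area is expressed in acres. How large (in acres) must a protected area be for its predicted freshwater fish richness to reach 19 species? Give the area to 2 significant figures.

19 = 0.3374 × A^0.337  ⇒  A^0.337 = 19/0.3374 = 56.31
ln A = ln(56.31) / 0.337 = 4.0309 / 0.337 = 11.9612
A = e^11.9612 ≈ 156561 acres

160000 acres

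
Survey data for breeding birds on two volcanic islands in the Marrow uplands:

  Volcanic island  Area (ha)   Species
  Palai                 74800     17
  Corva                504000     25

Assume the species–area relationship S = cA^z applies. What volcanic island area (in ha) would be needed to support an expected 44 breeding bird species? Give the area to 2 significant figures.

8300000 ha

z = ln(25/17) / ln(504000/74800) = 0.3857 / 1.9078 = 0.2022
c = 17 / 74800^0.2022 = 17 / 9.667 = 1.759
A = (44/1.759)^(1/0.2022) ⇒ ln A = ln(25.02)/0.2022 = 15.9268
A = e^15.9268 ≈ 8258652 ha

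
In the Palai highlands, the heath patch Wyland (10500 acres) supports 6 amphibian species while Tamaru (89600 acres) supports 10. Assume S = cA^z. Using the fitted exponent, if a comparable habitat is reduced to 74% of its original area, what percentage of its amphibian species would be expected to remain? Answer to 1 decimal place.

93.1%

z = ln(10/6) / ln(89600/10500) = 0.5108 / 2.1440 = 0.2383
S_new/S_old = (A_new/A_old)^z = 0.74^0.2383 = exp(0.2383 × -0.3011) = 0.9308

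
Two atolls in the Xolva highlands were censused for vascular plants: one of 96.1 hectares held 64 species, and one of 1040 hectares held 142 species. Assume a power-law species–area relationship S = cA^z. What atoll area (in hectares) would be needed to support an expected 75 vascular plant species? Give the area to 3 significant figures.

154 hectares

z = ln(142/64) / ln(1040/96.1) = 0.7969 / 2.3816 = 0.3346
c = 64 / 96.1^0.3346 = 64 / 4.608 = 13.89
A = (75/13.89)^(1/0.3346) ⇒ ln A = ln(5.4)/0.3346 = 5.0394
A = e^5.0394 ≈ 154.4 hectares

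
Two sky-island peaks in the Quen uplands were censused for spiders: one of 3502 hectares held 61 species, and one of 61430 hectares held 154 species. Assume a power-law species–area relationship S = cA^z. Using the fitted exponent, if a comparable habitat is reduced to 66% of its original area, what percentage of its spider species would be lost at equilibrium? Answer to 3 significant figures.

z = ln(154/61) / ln(61430/3502) = 0.9261 / 2.8646 = 0.3233
S_new/S_old = (A_new/A_old)^z = 0.66^0.3233 = exp(0.3233 × -0.4155) = 0.8743
Fraction lost = 1 − 0.8743 = 0.1257

12.6%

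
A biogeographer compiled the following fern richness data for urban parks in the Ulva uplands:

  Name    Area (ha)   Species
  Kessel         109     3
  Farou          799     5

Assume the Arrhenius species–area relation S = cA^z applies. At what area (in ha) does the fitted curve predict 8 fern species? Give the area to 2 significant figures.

5000 ha

z = ln(5/3) / ln(799/109) = 0.5108 / 1.9920 = 0.2564
c = 3 / 109^0.2564 = 3 / 3.33 = 0.9008
A = (8/0.9008)^(1/0.2564) ⇒ ln A = ln(8.881)/0.2564 = 8.5162
A = e^8.5162 ≈ 4995 ha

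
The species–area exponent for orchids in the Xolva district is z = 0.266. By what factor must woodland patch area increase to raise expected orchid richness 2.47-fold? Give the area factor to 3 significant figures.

29.9

(A₂/A₁)^0.266 = 2.47, so A₂/A₁ = 2.47^(1/0.266) = 2.47^3.759
ln(A₂/A₁) = ln 2.47 / 0.266 = 0.9042 / 0.266 = 3.3993
A₂/A₁ = e^3.3993 ≈ 29.94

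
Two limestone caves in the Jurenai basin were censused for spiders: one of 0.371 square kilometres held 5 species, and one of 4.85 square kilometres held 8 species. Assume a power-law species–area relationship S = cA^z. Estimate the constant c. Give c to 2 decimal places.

z = ln(S₂/S₁) / ln(A₂/A₁) = ln(8/5) / ln(4.85/0.371) = 0.4700 / 2.5705 = 0.1828
c = S₁ / A₁^z = 5 / 0.371^0.1828 = 5 / 0.8342 = 5.994

5.99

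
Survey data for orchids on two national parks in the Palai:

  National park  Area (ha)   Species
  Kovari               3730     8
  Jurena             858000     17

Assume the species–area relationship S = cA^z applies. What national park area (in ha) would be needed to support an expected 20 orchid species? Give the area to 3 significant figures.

z = ln(17/8) / ln(858000/3730) = 0.7538 / 5.4382 = 0.1386
c = 8 / 3730^0.1386 = 8 / 3.127 = 2.559
A = (20/2.559)^(1/0.1386) ⇒ ln A = ln(7.816)/0.1386 = 14.8349
A = e^14.8349 ≈ 2771435 ha

2770000 ha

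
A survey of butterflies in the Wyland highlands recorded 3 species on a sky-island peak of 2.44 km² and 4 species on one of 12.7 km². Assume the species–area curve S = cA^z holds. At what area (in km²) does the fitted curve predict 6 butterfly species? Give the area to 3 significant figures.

z = ln(4/3) / ln(12.7/2.44) = 0.2877 / 1.6496 = 0.1744
c = 3 / 2.44^0.1744 = 3 / 1.168 = 2.568
A = (6/2.568)^(1/0.1744) ⇒ ln A = ln(2.337)/0.1744 = 4.8666
A = e^4.8666 ≈ 129.9 km²

130 km²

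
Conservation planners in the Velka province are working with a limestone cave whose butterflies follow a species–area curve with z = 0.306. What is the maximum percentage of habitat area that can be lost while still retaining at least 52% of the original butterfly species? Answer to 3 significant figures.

Need (A_new/A_old)^0.306 = 0.52, so A_new/A_old = 0.52^(1/0.306) = 0.52^3.268
ln(A_new/A_old) = ln 0.52 / 0.306 = -0.6539 / 0.306 = -2.1370
A_new/A_old = e^-2.1370 ≈ 0.118
Fraction that can be lost = 1 − 0.118 = 0.882

88.2%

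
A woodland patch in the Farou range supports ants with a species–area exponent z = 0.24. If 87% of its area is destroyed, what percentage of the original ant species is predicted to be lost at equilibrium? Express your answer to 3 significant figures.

S_new/S_old = (A_new/A_old)^z = 0.13^0.24
= exp(0.24 × ln 0.13) = exp(0.24 × -2.0402) = exp(-0.4897) ≈ 0.6128
Fraction lost = 1 − 0.6128 = 0.3872

38.7%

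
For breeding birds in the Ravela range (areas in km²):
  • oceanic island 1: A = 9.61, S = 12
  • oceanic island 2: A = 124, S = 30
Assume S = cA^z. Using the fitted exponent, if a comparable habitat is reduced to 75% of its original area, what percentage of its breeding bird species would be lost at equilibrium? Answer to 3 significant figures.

9.79%

z = ln(30/12) / ln(124/9.61) = 0.9163 / 2.5575 = 0.3583
S_new/S_old = (A_new/A_old)^z = 0.75^0.3583 = exp(0.3583 × -0.2877) = 0.9021
Fraction lost = 1 − 0.9021 = 0.09794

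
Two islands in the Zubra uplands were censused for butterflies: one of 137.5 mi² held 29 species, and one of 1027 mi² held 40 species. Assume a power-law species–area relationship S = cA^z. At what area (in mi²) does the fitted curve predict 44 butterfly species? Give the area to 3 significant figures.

z = ln(40/29) / ln(1027/137.5) = 0.3216 / 2.0108 = 0.1599
c = 29 / 137.5^0.1599 = 29 / 2.198 = 13.2
A = (44/13.2)^(1/0.1599) ⇒ ln A = ln(3.335)/0.1599 = 7.5303
A = e^7.5303 ≈ 1864 mi²

1860 mi²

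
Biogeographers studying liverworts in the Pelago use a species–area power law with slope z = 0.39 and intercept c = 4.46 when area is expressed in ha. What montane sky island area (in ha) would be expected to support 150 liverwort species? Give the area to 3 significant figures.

8220 ha

150 = 4.46 × A^0.39  ⇒  A^0.39 = 150/4.46 = 33.63
ln A = ln(33.63) / 0.39 = 3.5155 / 0.39 = 9.0141
A = e^9.0141 ≈ 8218 ha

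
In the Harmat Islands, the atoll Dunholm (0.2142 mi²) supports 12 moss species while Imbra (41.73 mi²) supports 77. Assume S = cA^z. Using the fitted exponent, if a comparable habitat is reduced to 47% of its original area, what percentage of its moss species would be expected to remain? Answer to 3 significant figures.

76.6%

z = ln(77/12) / ln(41.73/0.2142) = 1.8589 / 5.2721 = 0.3526
S_new/S_old = (A_new/A_old)^z = 0.47^0.3526 = exp(0.3526 × -0.7550) = 0.7663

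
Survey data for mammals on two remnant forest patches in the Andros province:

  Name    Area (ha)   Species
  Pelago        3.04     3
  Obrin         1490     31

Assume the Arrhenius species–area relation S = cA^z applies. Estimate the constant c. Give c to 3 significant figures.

z = ln(S₂/S₁) / ln(A₂/A₁) = ln(31/3) / ln(1490/3.04) = 2.3354 / 6.1947 = 0.3770
c = S₁ / A₁^z = 3 / 3.04^0.3770 = 3 / 1.521 = 1.973

1.97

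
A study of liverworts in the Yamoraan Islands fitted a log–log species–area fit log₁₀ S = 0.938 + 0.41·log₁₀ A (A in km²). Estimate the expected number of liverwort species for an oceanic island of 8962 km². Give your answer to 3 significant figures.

S = 8.67 × 8962^0.41
ln S = ln 8.67 + 0.41 × ln 8962 = 2.1598 + 0.41 × 9.1007 = 5.8911
S = e^5.8911 ≈ 361.8

362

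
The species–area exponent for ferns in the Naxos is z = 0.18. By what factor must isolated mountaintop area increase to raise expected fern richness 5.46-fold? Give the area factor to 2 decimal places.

(A₂/A₁)^0.18 = 5.46, so A₂/A₁ = 5.46^(1/0.18) = 5.46^5.556
ln(A₂/A₁) = ln 5.46 / 0.18 = 1.6974 / 0.18 = 9.4303
A₂/A₁ = e^9.4303 ≈ 12460

12459.90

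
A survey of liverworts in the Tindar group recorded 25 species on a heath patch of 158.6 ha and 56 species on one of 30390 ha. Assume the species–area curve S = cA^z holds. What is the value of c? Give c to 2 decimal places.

11.49

z = ln(S₂/S₁) / ln(A₂/A₁) = ln(56/25) / ln(30390/158.6) = 0.8065 / 5.2555 = 0.1535
c = S₁ / A₁^z = 25 / 158.6^0.1535 = 25 / 2.176 = 11.49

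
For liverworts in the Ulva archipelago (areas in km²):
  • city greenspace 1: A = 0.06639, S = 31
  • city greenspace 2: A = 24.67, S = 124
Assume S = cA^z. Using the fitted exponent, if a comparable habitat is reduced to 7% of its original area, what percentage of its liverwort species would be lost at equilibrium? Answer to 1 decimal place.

z = ln(124/31) / ln(24.67/0.06639) = 1.3863 / 5.9178 = 0.2343
S_new/S_old = (A_new/A_old)^z = 0.07^0.2343 = exp(0.2343 × -2.6593) = 0.5364
Fraction lost = 1 − 0.5364 = 0.4636

46.4%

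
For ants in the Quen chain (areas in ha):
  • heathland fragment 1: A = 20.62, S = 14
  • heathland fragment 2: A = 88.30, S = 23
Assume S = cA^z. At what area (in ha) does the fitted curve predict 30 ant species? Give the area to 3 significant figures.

z = ln(23/14) / ln(88.3/20.62) = 0.4964 / 1.4545 = 0.3413
c = 14 / 20.62^0.3413 = 14 / 2.809 = 4.984
A = (30/4.984)^(1/0.3413) ⇒ ln A = ln(6.02)/0.3413 = 5.2592
A = e^5.2592 ≈ 192.3 ha

192 ha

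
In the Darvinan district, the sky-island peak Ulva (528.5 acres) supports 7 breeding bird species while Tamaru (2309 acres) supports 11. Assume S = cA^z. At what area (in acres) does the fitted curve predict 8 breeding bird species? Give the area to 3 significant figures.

817 acres

z = ln(11/7) / ln(2309/528.5) = 0.4520 / 1.4745 = 0.3065
c = 7 / 528.5^0.3065 = 7 / 6.834 = 1.024
A = (8/1.024)^(1/0.3065) ⇒ ln A = ln(7.811)/0.3065 = 6.7057
A = e^6.7057 ≈ 817 acres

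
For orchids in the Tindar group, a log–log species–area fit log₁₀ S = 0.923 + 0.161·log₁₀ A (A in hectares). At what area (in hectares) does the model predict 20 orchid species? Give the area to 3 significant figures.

223 hectares

20 = 8.375 × A^0.161  ⇒  A^0.161 = 20/8.375 = 2.388
ln A = ln(2.388) / 0.161 = 0.8704 / 0.161 = 5.4065
A = e^5.4065 ≈ 222.8 hectares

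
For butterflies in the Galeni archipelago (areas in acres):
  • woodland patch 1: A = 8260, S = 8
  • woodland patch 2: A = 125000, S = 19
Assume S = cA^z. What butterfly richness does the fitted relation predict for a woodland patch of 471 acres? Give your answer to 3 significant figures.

z = ln(19/8) / ln(125000/8260) = 0.8650 / 2.7169 = 0.3184
c = 8 / 8260^0.3184 = 8 / 17.66 = 0.4529
S₃ = 0.4529 × 471^0.3184 = 0.4529 × 7.096 ≈ 3.214

3.21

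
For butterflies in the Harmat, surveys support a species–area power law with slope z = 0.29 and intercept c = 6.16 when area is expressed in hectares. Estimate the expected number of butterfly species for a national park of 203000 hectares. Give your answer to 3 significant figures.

213

S = 6.16 × 203000^0.29 = 6.16 × 34.61 ≈ 213.2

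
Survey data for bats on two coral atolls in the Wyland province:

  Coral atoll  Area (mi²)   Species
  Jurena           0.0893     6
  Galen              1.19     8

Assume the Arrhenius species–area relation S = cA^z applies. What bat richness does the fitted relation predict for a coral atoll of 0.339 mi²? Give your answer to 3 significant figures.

6.96

z = ln(8/6) / ln(1.19/0.0893) = 0.2877 / 2.5897 = 0.1111
c = 6 / 0.0893^0.1111 = 6 / 0.7646 = 7.847
S₃ = 7.847 × 0.339^0.1111 = 7.847 × 0.8868 ≈ 6.958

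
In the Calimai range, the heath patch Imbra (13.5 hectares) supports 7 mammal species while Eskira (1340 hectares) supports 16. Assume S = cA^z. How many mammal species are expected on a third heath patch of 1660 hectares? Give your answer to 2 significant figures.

17

z = ln(16/7) / ln(1340/13.5) = 0.8267 / 4.5977 = 0.1798
c = 7 / 13.5^0.1798 = 7 / 1.597 = 4.384
S₃ = 4.384 × 1660^0.1798 = 4.384 × 3.793 ≈ 16.63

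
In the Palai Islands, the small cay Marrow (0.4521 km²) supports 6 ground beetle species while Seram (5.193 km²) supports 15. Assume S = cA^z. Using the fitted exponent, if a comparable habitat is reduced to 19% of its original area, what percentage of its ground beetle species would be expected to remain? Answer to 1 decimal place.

z = ln(15/6) / ln(5.193/0.4521) = 0.9163 / 2.4412 = 0.3754
S_new/S_old = (A_new/A_old)^z = 0.19^0.3754 = exp(0.3754 × -1.6607) = 0.5361

53.6%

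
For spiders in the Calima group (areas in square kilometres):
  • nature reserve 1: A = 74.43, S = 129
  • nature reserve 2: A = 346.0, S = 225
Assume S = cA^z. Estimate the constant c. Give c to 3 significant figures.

27.1

z = ln(S₂/S₁) / ln(A₂/A₁) = ln(225/129) / ln(346/74.43) = 0.5563 / 1.5366 = 0.3620
c = S₁ / A₁^z = 129 / 74.43^0.3620 = 129 / 4.76 = 27.1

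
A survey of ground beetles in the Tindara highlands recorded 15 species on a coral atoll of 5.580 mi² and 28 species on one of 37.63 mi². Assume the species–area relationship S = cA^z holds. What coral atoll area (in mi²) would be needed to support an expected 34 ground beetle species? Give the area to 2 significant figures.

z = ln(28/15) / ln(37.63/5.58) = 0.6242 / 1.9086 = 0.3270
c = 15 / 5.58^0.3270 = 15 / 1.755 = 8.549
A = (34/8.549)^(1/0.3270) ⇒ ln A = ln(3.977)/0.3270 = 4.2215
A = e^4.2215 ≈ 68.14 mi²

68 mi²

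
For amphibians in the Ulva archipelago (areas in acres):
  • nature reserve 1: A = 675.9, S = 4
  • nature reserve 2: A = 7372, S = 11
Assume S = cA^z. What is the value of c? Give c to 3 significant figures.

0.253

z = ln(S₂/S₁) / ln(A₂/A₁) = ln(11/4) / ln(7372/675.9) = 1.0116 / 2.3894 = 0.4234
c = S₁ / A₁^z = 4 / 675.9^0.4234 = 4 / 15.78 = 0.2535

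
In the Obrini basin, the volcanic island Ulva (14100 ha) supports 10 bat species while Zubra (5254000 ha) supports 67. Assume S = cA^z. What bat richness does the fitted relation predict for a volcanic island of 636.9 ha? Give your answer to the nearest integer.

4

z = ln(67/10) / ln(5254000/14100) = 1.9021 / 5.9206 = 0.3213
c = 10 / 14100^0.3213 = 10 / 21.53 = 0.4645
S₃ = 0.4645 × 636.9^0.3213 = 0.4645 × 7.959 ≈ 3.697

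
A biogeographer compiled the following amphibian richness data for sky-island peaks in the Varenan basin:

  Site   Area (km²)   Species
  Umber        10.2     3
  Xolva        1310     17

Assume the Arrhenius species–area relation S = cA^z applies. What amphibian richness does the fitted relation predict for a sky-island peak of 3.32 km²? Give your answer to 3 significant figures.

z = ln(17/3) / ln(1310/10.2) = 1.7346 / 4.8554 = 0.3573
c = 3 / 10.2^0.3573 = 3 / 2.293 = 1.309
S₃ = 1.309 × 3.32^0.3573 = 1.309 × 1.535 ≈ 2.009

2.01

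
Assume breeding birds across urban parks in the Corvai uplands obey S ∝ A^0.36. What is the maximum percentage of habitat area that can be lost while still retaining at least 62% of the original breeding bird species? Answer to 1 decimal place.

73.5%

Need (A_new/A_old)^0.36 = 0.62, so A_new/A_old = 0.62^(1/0.36) = 0.62^2.778
ln(A_new/A_old) = ln 0.62 / 0.36 = -0.4780 / 0.36 = -1.3279
A_new/A_old = e^-1.3279 ≈ 0.265
Fraction that can be lost = 1 − 0.265 = 0.735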